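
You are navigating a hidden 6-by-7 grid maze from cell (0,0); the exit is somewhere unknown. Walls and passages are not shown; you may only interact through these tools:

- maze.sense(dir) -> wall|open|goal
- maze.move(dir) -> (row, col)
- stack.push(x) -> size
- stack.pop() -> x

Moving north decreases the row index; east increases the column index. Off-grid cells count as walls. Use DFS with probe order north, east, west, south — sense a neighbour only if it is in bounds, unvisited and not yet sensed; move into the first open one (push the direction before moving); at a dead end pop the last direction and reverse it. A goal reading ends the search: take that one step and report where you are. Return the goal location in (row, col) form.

CALL maze.sense[east]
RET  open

CALL stack.push[east]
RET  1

CALL maze.move[east]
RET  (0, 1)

CALL maze.sense[east]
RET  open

CALL stack.push[east]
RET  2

CALL maze.move[east]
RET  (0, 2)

CALL maze.sense[east]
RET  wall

CALL maze.sense[south]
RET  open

CALL stack.push[south]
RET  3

CALL maze.move[south]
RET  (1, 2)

CALL maze.sense[east]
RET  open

CALL stack.push[east]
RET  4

CALL maze.move[east]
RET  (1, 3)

CALL maze.sense[east]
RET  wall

CALL maze.sense[south]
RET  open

CALL stack.push[south]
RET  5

CALL maze.move[south]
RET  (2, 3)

CALL maze.sense[east]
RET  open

CALL stack.push[east]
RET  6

CALL maze.move[east]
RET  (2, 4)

CALL maze.sense[east]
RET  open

CALL stack.push[east]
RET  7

CALL maze.move[east]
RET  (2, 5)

CALL maze.sense[north]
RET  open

CALL stack.push[north]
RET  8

CALL maze.move[north]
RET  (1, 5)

CALL maze.sense[north]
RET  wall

CALL maze.sense[east]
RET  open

CALL stack.push[east]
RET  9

CALL maze.move[east]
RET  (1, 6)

CALL maze.sense[north]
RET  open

CALL stack.push[north]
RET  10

CALL maze.move[north]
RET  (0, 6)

CALL stack.pop[]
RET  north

CALL maze.move[south]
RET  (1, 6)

CALL maze.sense[south]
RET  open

CALL stack.push[south]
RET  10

CALL maze.move[south]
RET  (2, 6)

CALL maze.sense[south]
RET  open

CALL stack.push[south]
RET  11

CALL maze.move[south]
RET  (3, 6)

CALL maze.sense[west]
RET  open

CALL stack.push[west]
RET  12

CALL maze.move[west]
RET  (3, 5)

CALL maze.sense[west]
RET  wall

CALL maze.sense[south]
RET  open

CALL stack.push[south]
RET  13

CALL maze.move[south]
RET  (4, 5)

CALL maze.sense[east]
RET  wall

CALL maze.sense[west]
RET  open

CALL stack.push[west]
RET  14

CALL maze.move[west]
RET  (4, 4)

CALL maze.sense[west]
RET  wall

CALL maze.sense[south]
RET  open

CALL stack.push[south]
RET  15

CALL maze.move[south]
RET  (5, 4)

CALL maze.sense[east]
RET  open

CALL stack.push[east]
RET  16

CALL maze.move[east]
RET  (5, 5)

CALL maze.sense[east]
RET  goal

CALL maze.move[east]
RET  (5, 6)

Answer: (5, 6)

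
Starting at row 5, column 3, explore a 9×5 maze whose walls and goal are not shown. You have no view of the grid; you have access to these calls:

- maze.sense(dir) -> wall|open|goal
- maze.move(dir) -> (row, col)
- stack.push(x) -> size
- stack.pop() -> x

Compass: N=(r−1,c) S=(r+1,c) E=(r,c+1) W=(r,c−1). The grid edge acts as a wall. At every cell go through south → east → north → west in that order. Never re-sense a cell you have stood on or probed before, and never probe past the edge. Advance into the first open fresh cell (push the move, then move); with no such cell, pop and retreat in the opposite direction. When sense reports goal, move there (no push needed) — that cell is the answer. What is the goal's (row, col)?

! sense(dir=south) => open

! push(x=south) => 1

! move(dir=south) => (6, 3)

! sense(dir=south) => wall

! sense(dir=east) => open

! push(x=east) => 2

! move(dir=east) => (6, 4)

! sense(dir=south) => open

! push(x=south) => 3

! move(dir=south) => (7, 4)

! sense(dir=south) => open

! push(x=south) => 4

! move(dir=south) => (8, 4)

! sense(dir=west) => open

! push(x=west) => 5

! move(dir=west) => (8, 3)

! sense(dir=west) => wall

! pop() => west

! move(dir=east) => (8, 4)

! pop() => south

! move(dir=north) => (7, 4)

! pop() => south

! move(dir=north) => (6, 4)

! sense(dir=north) => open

! push(x=north) => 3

! move(dir=north) => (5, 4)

! sense(dir=north) => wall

! pop() => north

! move(dir=south) => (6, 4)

! pop() => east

! move(dir=west) => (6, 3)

! sense(dir=west) => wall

! pop() => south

! move(dir=north) => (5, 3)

! sense(dir=north) => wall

! sense(dir=west) => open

! push(x=west) => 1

! move(dir=west) => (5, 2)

! sense(dir=north) => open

! push(x=north) => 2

! move(dir=north) => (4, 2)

! sense(dir=north) => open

! push(x=north) => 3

! move(dir=north) => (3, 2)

! sense(dir=east) => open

! push(x=east) => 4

! move(dir=east) => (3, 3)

! sense(dir=east) => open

! push(x=east) => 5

! move(dir=east) => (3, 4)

! sense(dir=north) => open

! push(x=north) => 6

! move(dir=north) => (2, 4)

! sense(dir=north) => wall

! sense(dir=west) => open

! push(x=west) => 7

! move(dir=west) => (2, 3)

! sense(dir=north) => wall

! sense(dir=west) => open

! push(x=west) => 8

! move(dir=west) => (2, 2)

! sense(dir=north) => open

! push(x=north) => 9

! move(dir=north) => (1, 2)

! sense(dir=north) => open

! push(x=north) => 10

! move(dir=north) => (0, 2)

! sense(dir=east) => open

! push(x=east) => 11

! move(dir=east) => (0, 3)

! sense(dir=east) => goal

! move(dir=east) => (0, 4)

Answer: (0, 4)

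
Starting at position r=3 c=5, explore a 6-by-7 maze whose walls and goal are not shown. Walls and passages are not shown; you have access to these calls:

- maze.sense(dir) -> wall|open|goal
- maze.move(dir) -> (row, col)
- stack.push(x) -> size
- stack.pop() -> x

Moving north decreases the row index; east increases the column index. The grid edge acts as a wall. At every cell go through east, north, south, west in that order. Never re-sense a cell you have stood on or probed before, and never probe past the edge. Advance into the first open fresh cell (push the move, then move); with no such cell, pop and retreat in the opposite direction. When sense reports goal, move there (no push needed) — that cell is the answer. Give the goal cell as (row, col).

! 1. maze.sense(east) == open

! 2. stack.push(east) == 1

! 3. maze.move(east) == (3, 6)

! 4. maze.sense(north) == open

! 5. stack.push(north) == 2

! 6. maze.move(north) == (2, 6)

! 7. maze.sense(north) == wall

! 8. maze.sense(west) == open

! 9. stack.push(west) == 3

! 10. maze.move(west) == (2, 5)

! 11. maze.sense(north) == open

! 12. stack.push(north) == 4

! 13. maze.move(north) == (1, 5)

! 14. maze.sense(north) == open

! 15. stack.push(north) == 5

! 16. maze.move(north) == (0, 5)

! 17. maze.sense(east) == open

! 18. stack.push(east) == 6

! 19. maze.move(east) == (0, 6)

! 20. stack.pop() == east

! 21. maze.move(west) == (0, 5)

! 22. maze.sense(west) == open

! 23. stack.push(west) == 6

! 24. maze.move(west) == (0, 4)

! 25. maze.sense(south) == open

! 26. stack.push(south) == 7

! 27. maze.move(south) == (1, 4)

! 28. maze.sense(south) == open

! 29. stack.push(south) == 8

! 30. maze.move(south) == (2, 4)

! 31. maze.sense(south) == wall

! 32. maze.sense(west) == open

! 33. stack.push(west) == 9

! 34. maze.move(west) == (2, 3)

! 35. maze.sense(north) == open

! 36. stack.push(north) == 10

! 37. maze.move(north) == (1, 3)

! 38. maze.sense(north) == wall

! 39. maze.sense(west) == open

! 40. stack.push(west) == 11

! 41. maze.move(west) == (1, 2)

! 42. maze.sense(north) == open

! 43. stack.push(north) == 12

! 44. maze.move(north) == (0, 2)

! 45. maze.sense(west) == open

! 46. stack.push(west) == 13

! 47. maze.move(west) == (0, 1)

! 48. maze.sense(south) == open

! 49. stack.push(south) == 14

! 50. maze.move(south) == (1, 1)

! 51. maze.sense(south) == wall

! 52. maze.sense(west) == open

! 53. stack.push(west) == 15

! 54. maze.move(west) == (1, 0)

! 55. maze.sense(north) == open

! 56. stack.push(north) == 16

! 57. maze.move(north) == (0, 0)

! 58. stack.pop() == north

! 59. maze.move(south) == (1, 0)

! 60. maze.sense(south) == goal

! 61. maze.move(south) == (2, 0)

Answer: (2, 0)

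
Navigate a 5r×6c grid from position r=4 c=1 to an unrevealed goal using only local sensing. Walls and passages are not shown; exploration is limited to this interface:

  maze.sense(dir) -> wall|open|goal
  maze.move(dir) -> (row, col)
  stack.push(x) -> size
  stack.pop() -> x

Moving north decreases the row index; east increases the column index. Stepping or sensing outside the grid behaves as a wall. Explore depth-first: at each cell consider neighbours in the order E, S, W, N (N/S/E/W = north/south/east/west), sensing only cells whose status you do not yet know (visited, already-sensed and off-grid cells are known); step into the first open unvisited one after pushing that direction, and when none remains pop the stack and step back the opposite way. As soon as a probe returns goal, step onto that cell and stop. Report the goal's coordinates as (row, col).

Using maze.sense on east, which returns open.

I invoke stack.push on east, which returns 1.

I call maze.move on east, and see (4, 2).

Calling maze.sense on east, yielding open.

I run stack.push on east, and see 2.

Now I run maze.move on east, and see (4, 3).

I use maze.sense on east, and observe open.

I try stack.push on east, giving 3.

I use maze.move on east, and observe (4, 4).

Next I call maze.sense on east, and get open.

I use stack.push on east, → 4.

I try maze.move on east, which returns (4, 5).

Invoking maze.sense on north, and get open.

Then stack.push on north, — result: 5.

I use maze.move on north, which returns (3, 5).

I try maze.sense on west, and observe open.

Now I run stack.push on west, and observe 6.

Next I call maze.move on west, and get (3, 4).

I invoke maze.sense on west, → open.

Calling stack.push on west, and get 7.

Using maze.move on west, yielding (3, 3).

Then maze.sense on west, and get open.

I call stack.push on west, — result: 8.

Calling maze.move on west, and see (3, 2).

I try maze.sense on west, which returns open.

Using stack.push on west, yielding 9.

I try maze.move on west, and get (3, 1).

I use maze.sense on west, which returns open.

I run stack.push on west, → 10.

I use maze.move on west, — result: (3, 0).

Next I call maze.sense on south, which returns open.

I try stack.push on south, which returns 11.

I use maze.move on south, and see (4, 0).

I call stack.pop(), and get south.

I use maze.move on north, — result: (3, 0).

Now I run maze.sense on north, → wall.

Using stack.pop(), yielding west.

I use maze.move on east, and get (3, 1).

Using maze.sense on north, and get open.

I call stack.push on north, which returns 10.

Invoking maze.move on north, : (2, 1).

Using maze.sense on east, yielding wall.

Now I run maze.sense on north, and see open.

Then stack.push on north, which returns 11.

I invoke maze.move on north, and observe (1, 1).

Using maze.sense on east, and see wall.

Using maze.sense on west, → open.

I invoke stack.push on west, and see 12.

I invoke maze.move on west, and see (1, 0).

I call maze.sense on north, and get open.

I try stack.push on north, and get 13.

Calling maze.move on north, and get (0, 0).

I try maze.sense on east, giving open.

I run stack.push on east, yielding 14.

Then maze.move on east, — result: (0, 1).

Now I run maze.sense on east, : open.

I call stack.push on east, — result: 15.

I use maze.move on east, — result: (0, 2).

I try maze.sense on east, — result: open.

Next I call stack.push on east, → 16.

Calling maze.move on east, → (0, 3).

Invoking maze.sense on east, which returns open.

I invoke stack.push on east, giving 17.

Calling maze.move on east, which returns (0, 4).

Using maze.sense on east, — result: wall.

Using maze.sense on south, : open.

Then stack.push on south, and observe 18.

Calling maze.move on south, which returns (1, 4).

Next I call maze.sense on east, giving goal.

I run maze.move on east, which returns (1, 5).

Answer: (1, 5)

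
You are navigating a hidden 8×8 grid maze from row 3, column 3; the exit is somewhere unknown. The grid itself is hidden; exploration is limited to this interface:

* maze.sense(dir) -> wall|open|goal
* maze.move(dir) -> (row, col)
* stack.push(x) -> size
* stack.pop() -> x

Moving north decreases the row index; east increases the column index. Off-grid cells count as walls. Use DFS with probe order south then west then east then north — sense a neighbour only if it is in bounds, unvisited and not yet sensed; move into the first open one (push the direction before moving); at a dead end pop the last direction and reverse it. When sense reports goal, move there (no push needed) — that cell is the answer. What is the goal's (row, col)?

I call maze.sense using dir=south, which returns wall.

Now I run maze.sense using dir=west, — result: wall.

I run maze.sense using dir=east, yielding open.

Using stack.push using x=east, : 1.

I try maze.move using dir=east, and get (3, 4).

I run maze.sense using dir=south, and get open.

I use stack.push using x=south, which returns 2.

I invoke maze.move using dir=south, and see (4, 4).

I try maze.sense using dir=south, yielding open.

Next I call stack.push using x=south, — result: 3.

Invoking maze.move using dir=south, → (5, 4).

I use maze.sense using dir=south, giving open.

I invoke stack.push using x=south, and observe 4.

I call maze.move using dir=south, → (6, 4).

Now I run maze.sense using dir=south, → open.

Next I call stack.push using x=south, and see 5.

Now I run maze.move using dir=south, yielding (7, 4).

Then maze.sense using dir=west, : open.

Using stack.push using x=west, and observe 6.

I use maze.move using dir=west, yielding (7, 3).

Now I run maze.sense using dir=west, and observe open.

Now I run stack.push using x=west, and see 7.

Calling maze.move using dir=west, and get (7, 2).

Using maze.sense using dir=west, : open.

Calling stack.push using x=west, yielding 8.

Invoking maze.move using dir=west, yielding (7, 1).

I call maze.sense using dir=west, which returns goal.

Calling maze.move using dir=west, : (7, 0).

Answer: (7, 0)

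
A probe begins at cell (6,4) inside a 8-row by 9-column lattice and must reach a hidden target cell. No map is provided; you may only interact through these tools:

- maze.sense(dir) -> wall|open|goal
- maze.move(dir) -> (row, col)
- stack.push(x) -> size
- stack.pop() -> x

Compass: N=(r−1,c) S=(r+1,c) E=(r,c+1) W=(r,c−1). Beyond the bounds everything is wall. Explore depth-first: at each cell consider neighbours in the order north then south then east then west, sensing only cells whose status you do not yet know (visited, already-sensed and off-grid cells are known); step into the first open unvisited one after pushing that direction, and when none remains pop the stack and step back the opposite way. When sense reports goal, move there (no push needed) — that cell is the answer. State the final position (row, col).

==> maze.sense(dir=north)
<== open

==> stack.push(x=north)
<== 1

==> maze.move(dir=north)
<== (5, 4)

==> maze.sense(dir=north)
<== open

==> stack.push(x=north)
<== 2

==> maze.move(dir=north)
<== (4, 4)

==> maze.sense(dir=north)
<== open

==> stack.push(x=north)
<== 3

==> maze.move(dir=north)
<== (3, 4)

==> maze.sense(dir=north)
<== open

==> stack.push(x=north)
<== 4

==> maze.move(dir=north)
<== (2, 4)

==> maze.sense(dir=north)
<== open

==> stack.push(x=north)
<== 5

==> maze.move(dir=north)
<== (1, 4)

==> maze.sense(dir=north)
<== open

==> stack.push(x=north)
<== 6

==> maze.move(dir=north)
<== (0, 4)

==> maze.sense(dir=east)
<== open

==> stack.push(x=east)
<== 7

==> maze.move(dir=east)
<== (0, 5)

==> maze.sense(dir=south)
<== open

==> stack.push(x=south)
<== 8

==> maze.move(dir=south)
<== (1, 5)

==> maze.sense(dir=south)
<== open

==> stack.push(x=south)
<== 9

==> maze.move(dir=south)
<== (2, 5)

==> maze.sense(dir=south)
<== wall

==> maze.sense(dir=east)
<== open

==> stack.push(x=east)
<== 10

==> maze.move(dir=east)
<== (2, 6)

==> maze.sense(dir=north)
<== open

==> stack.push(x=north)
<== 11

==> maze.move(dir=north)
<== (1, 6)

==> maze.sense(dir=north)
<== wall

==> maze.sense(dir=east)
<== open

==> stack.push(x=east)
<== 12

==> maze.move(dir=east)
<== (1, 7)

==> maze.sense(dir=north)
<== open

==> stack.push(x=north)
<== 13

==> maze.move(dir=north)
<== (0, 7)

==> maze.sense(dir=east)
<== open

==> stack.push(x=east)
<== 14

==> maze.move(dir=east)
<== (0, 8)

==> maze.sense(dir=south)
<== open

==> stack.push(x=south)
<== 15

==> maze.move(dir=south)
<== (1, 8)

==> maze.sense(dir=south)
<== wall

==> stack.pop()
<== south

==> maze.move(dir=north)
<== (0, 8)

==> stack.pop()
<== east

==> maze.move(dir=west)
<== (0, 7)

==> stack.pop()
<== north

==> maze.move(dir=south)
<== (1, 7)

==> maze.sense(dir=south)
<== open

==> stack.push(x=south)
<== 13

==> maze.move(dir=south)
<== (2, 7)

==> maze.sense(dir=south)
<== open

==> stack.push(x=south)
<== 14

==> maze.move(dir=south)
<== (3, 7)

==> maze.sense(dir=south)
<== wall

==> maze.sense(dir=east)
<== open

==> stack.push(x=east)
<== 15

==> maze.move(dir=east)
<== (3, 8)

==> maze.sense(dir=south)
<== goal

==> maze.move(dir=south)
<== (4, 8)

Answer: (4, 8)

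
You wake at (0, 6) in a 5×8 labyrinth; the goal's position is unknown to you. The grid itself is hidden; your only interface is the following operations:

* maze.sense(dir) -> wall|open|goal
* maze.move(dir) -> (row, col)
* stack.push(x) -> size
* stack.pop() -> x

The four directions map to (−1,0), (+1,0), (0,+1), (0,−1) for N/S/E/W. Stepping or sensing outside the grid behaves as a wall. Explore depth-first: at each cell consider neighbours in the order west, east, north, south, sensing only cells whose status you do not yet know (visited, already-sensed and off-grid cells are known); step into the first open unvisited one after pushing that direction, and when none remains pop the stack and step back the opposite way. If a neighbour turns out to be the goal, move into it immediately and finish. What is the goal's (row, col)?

> maze.sense west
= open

> stack.push west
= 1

> maze.move west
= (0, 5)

> maze.sense west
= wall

> maze.sense south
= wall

> stack.pop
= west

> maze.move east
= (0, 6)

> maze.sense east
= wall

> maze.sense south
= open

> stack.push south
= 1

> maze.move south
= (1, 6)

> maze.sense east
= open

> stack.push east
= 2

> maze.move east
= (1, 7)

> maze.sense south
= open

> stack.push south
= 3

> maze.move south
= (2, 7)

> maze.sense west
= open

> stack.push west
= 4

> maze.move west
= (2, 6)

> maze.sense west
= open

> stack.push west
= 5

> maze.move west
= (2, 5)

> maze.sense west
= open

> stack.push west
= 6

> maze.move west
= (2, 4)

> maze.sense west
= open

> stack.push west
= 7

> maze.move west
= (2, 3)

> maze.sense west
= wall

> maze.sense north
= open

> stack.push north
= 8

> maze.move north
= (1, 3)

> maze.sense west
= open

> stack.push west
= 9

> maze.move west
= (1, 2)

> maze.sense west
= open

> stack.push west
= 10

> maze.move west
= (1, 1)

> maze.sense west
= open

> stack.push west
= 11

> maze.move west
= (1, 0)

> maze.sense north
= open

> stack.push north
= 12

> maze.move north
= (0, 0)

> maze.sense east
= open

> stack.push east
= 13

> maze.move east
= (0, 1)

> maze.sense east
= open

> stack.push east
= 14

> maze.move east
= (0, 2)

> maze.sense east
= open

> stack.push east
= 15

> maze.move east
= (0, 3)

> stack.pop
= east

> maze.move west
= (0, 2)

> stack.pop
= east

> maze.move west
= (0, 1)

> stack.pop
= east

> maze.move west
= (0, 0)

> stack.pop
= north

> maze.move south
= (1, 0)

> maze.sense south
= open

> stack.push south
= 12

> maze.move south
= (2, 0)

> maze.sense east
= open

> stack.push east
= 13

> maze.move east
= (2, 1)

> maze.sense south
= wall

> stack.pop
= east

> maze.move west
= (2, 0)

> maze.sense south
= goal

> maze.move south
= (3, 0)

Answer: (3, 0)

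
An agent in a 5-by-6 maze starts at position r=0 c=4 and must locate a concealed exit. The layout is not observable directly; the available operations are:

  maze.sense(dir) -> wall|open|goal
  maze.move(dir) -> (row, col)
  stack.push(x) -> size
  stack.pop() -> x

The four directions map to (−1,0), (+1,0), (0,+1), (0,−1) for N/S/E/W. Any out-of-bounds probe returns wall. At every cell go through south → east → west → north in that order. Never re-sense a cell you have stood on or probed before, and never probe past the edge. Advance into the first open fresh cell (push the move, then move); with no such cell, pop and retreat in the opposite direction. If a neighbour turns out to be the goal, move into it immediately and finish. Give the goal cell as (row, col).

> maze.sense dir→south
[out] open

> stack.push x→south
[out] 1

> maze.move dir→south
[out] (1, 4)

> maze.sense dir→south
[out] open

> stack.push x→south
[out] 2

> maze.move dir→south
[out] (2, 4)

> maze.sense dir→south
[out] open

> stack.push x→south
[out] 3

> maze.move dir→south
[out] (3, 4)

> maze.sense dir→south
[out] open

> stack.push x→south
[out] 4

> maze.move dir→south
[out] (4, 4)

> maze.sense dir→east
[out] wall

> maze.sense dir→west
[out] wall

> stack.pop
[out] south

> maze.move dir→north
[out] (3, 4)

> maze.sense dir→east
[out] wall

> maze.sense dir→west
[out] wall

> stack.pop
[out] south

> maze.move dir→north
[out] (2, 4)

> maze.sense dir→east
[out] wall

> maze.sense dir→west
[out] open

> stack.push x→west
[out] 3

> maze.move dir→west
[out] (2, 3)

> maze.sense dir→west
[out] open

> stack.push x→west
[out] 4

> maze.move dir→west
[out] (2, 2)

> maze.sense dir→south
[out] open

> stack.push x→south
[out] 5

> maze.move dir→south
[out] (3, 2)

> maze.sense dir→south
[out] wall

> maze.sense dir→west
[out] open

> stack.push x→west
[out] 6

> maze.move dir→west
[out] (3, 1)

> maze.sense dir→south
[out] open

> stack.push x→south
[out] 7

> maze.move dir→south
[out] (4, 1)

> maze.sense dir→west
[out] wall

> stack.pop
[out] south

> maze.move dir→north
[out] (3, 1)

> maze.sense dir→west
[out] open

> stack.push x→west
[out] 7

> maze.move dir→west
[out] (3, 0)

> maze.sense dir→north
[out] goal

> maze.move dir→north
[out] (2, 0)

Answer: (2, 0)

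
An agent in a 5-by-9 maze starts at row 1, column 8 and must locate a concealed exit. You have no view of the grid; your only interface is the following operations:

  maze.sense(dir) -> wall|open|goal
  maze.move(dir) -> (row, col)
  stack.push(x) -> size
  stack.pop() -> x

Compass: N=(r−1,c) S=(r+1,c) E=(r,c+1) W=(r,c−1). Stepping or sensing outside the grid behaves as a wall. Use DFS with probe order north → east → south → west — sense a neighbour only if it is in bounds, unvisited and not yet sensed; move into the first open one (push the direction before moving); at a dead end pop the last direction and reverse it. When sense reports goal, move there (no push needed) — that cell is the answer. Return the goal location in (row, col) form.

-- 1. maze.sense(dir→north) -> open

-- 2. stack.push(x→north) -> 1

-- 3. maze.move(dir→north) -> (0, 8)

-- 4. maze.sense(dir→west) -> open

-- 5. stack.push(x→west) -> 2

-- 6. maze.move(dir→west) -> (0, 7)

-- 7. maze.sense(dir→south) -> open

-- 8. stack.push(x→south) -> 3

-- 9. maze.move(dir→south) -> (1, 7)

-- 10. maze.sense(dir→south) -> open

-- 11. stack.push(x→south) -> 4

-- 12. maze.move(dir→south) -> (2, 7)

-- 13. maze.sense(dir→east) -> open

-- 14. stack.push(x→east) -> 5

-- 15. maze.move(dir→east) -> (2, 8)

-- 16. maze.sense(dir→south) -> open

-- 17. stack.push(x→south) -> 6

-- 18. maze.move(dir→south) -> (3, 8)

-- 19. maze.sense(dir→south) -> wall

-- 20. maze.sense(dir→west) -> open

-- 21. stack.push(x→west) -> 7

-- 22. maze.move(dir→west) -> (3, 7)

-- 23. maze.sense(dir→south) -> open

-- 24. stack.push(x→south) -> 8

-- 25. maze.move(dir→south) -> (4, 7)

-- 26. maze.sense(dir→west) -> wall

-- 27. stack.pop() -> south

-- 28. maze.move(dir→north) -> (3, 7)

-- 29. maze.sense(dir→west) -> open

-- 30. stack.push(x→west) -> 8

-- 31. maze.move(dir→west) -> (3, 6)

-- 32. maze.sense(dir→north) -> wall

-- 33. maze.sense(dir→west) -> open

-- 34. stack.push(x→west) -> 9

-- 35. maze.move(dir→west) -> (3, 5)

-- 36. maze.sense(dir→north) -> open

-- 37. stack.push(x→north) -> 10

-- 38. maze.move(dir→north) -> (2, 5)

-- 39. maze.sense(dir→north) -> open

-- 40. stack.push(x→north) -> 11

-- 41. maze.move(dir→north) -> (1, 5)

-- 42. maze.sense(dir→north) -> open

-- 43. stack.push(x→north) -> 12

-- 44. maze.move(dir→north) -> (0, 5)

-- 45. maze.sense(dir→east) -> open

-- 46. stack.push(x→east) -> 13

-- 47. maze.move(dir→east) -> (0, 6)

-- 48. maze.sense(dir→south) -> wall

-- 49. stack.pop() -> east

-- 50. maze.move(dir→west) -> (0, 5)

-- 51. maze.sense(dir→west) -> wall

-- 52. stack.pop() -> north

-- 53. maze.move(dir→south) -> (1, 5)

-- 54. maze.sense(dir→west) -> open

-- 55. stack.push(x→west) -> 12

-- 56. maze.move(dir→west) -> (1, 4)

-- 57. maze.sense(dir→south) -> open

-- 58. stack.push(x→south) -> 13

-- 59. maze.move(dir→south) -> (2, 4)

-- 60. maze.sense(dir→south) -> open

-- 61. stack.push(x→south) -> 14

-- 62. maze.move(dir→south) -> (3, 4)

-- 63. maze.sense(dir→south) -> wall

-- 64. maze.sense(dir→west) -> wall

-- 65. stack.pop() -> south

-- 66. maze.move(dir→north) -> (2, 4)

-- 67. maze.sense(dir→west) -> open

-- 68. stack.push(x→west) -> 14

-- 69. maze.move(dir→west) -> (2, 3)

-- 70. maze.sense(dir→north) -> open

-- 71. stack.push(x→north) -> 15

-- 72. maze.move(dir→north) -> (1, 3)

-- 73. maze.sense(dir→north) -> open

-- 74. stack.push(x→north) -> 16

-- 75. maze.move(dir→north) -> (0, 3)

-- 76. maze.sense(dir→west) -> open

-- 77. stack.push(x→west) -> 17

-- 78. maze.move(dir→west) -> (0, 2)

-- 79. maze.sense(dir→south) -> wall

-- 80. maze.sense(dir→west) -> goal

-- 81. maze.move(dir→west) -> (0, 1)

Answer: (0, 1)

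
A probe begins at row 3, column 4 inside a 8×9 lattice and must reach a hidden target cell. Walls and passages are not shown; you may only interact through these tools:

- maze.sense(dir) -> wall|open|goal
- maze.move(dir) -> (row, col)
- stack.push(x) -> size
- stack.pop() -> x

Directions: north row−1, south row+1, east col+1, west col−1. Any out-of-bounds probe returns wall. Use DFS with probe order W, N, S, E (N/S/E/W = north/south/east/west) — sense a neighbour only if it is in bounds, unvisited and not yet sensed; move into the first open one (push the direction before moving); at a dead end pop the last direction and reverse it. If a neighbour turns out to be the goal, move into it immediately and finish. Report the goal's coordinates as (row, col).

~$ sense dir: west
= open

~$ push x: west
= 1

~$ move dir: west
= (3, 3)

~$ sense dir: west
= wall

~$ sense dir: north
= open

~$ push x: north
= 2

~$ move dir: north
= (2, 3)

~$ sense dir: west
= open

~$ push x: west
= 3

~$ move dir: west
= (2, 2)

~$ sense dir: west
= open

~$ push x: west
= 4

~$ move dir: west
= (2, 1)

~$ sense dir: west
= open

~$ push x: west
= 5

~$ move dir: west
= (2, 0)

~$ sense dir: north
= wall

~$ sense dir: south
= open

~$ push x: south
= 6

~$ move dir: south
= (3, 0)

~$ sense dir: south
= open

~$ push x: south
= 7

~$ move dir: south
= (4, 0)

~$ sense dir: south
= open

~$ push x: south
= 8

~$ move dir: south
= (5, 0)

~$ sense dir: south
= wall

~$ sense dir: east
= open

~$ push x: east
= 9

~$ move dir: east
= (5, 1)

~$ sense dir: north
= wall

~$ sense dir: south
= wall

~$ sense dir: east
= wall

~$ pop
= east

~$ move dir: west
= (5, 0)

~$ pop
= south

~$ move dir: north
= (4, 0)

~$ pop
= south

~$ move dir: north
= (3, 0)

~$ sense dir: east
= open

~$ push x: east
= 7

~$ move dir: east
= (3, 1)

~$ pop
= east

~$ move dir: west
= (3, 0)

~$ pop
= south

~$ move dir: north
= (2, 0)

~$ pop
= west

~$ move dir: east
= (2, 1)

~$ sense dir: north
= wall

~$ pop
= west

~$ move dir: east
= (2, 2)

~$ sense dir: north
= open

~$ push x: north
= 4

~$ move dir: north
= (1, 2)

~$ sense dir: north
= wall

~$ sense dir: east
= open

~$ push x: east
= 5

~$ move dir: east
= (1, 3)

~$ sense dir: north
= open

~$ push x: north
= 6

~$ move dir: north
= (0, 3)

~$ sense dir: east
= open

~$ push x: east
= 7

~$ move dir: east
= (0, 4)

~$ sense dir: south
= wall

~$ sense dir: east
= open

~$ push x: east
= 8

~$ move dir: east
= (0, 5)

~$ sense dir: south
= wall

~$ sense dir: east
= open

~$ push x: east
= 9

~$ move dir: east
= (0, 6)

~$ sense dir: south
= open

~$ push x: south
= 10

~$ move dir: south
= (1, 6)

~$ sense dir: south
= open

~$ push x: south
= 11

~$ move dir: south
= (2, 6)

~$ sense dir: west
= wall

~$ sense dir: south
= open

~$ push x: south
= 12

~$ move dir: south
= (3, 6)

~$ sense dir: west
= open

~$ push x: west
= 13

~$ move dir: west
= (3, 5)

~$ sense dir: south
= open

~$ push x: south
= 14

~$ move dir: south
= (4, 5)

~$ sense dir: west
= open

~$ push x: west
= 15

~$ move dir: west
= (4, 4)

~$ sense dir: west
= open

~$ push x: west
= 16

~$ move dir: west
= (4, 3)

~$ sense dir: west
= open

~$ push x: west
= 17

~$ move dir: west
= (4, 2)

~$ pop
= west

~$ move dir: east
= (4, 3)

~$ sense dir: south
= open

~$ push x: south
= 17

~$ move dir: south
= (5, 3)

~$ sense dir: south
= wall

~$ sense dir: east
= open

~$ push x: east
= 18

~$ move dir: east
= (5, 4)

~$ sense dir: south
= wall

~$ sense dir: east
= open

~$ push x: east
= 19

~$ move dir: east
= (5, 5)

~$ sense dir: south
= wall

~$ sense dir: east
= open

~$ push x: east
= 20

~$ move dir: east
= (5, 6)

~$ sense dir: north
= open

~$ push x: north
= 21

~$ move dir: north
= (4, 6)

~$ sense dir: east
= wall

~$ pop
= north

~$ move dir: south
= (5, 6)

~$ sense dir: south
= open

~$ push x: south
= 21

~$ move dir: south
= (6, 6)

~$ sense dir: south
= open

~$ push x: south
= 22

~$ move dir: south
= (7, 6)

~$ sense dir: west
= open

~$ push x: west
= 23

~$ move dir: west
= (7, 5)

~$ sense dir: west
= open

~$ push x: west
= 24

~$ move dir: west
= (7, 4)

~$ sense dir: west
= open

~$ push x: west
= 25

~$ move dir: west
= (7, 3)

~$ sense dir: west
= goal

~$ move dir: west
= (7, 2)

Answer: (7, 2)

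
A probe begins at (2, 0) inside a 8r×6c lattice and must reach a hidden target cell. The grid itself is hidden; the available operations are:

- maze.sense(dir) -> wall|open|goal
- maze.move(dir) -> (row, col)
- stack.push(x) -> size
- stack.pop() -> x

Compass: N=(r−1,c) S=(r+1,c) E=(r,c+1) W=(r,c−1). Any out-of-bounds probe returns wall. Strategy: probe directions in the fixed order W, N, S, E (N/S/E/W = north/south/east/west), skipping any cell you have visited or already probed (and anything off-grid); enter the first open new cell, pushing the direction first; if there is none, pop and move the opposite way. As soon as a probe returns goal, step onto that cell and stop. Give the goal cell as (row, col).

Step: maze.sense[dir: north]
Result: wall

Step: maze.sense[dir: south]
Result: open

Step: stack.push[x: south]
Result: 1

Step: maze.move[dir: south]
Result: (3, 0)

Step: maze.sense[dir: south]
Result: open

Step: stack.push[x: south]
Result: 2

Step: maze.move[dir: south]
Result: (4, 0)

Step: maze.sense[dir: south]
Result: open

Step: stack.push[x: south]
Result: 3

Step: maze.move[dir: south]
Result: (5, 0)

Step: maze.sense[dir: south]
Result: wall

Step: maze.sense[dir: east]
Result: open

Step: stack.push[x: east]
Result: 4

Step: maze.move[dir: east]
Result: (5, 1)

Step: maze.sense[dir: north]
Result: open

Step: stack.push[x: north]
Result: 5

Step: maze.move[dir: north]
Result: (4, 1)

Step: maze.sense[dir: north]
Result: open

Step: stack.push[x: north]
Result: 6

Step: maze.move[dir: north]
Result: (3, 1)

Step: maze.sense[dir: north]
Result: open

Step: stack.push[x: north]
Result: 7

Step: maze.move[dir: north]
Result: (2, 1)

Step: maze.sense[dir: north]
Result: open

Step: stack.push[x: north]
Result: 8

Step: maze.move[dir: north]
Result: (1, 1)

Step: maze.sense[dir: north]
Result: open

Step: stack.push[x: north]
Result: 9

Step: maze.move[dir: north]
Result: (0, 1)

Step: maze.sense[dir: west]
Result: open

Step: stack.push[x: west]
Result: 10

Step: maze.move[dir: west]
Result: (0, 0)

Step: stack.pop[]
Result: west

Step: maze.move[dir: east]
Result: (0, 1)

Step: maze.sense[dir: east]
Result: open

Step: stack.push[x: east]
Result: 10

Step: maze.move[dir: east]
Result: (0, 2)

Step: maze.sense[dir: south]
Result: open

Step: stack.push[x: south]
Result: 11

Step: maze.move[dir: south]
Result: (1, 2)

Step: maze.sense[dir: south]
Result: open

Step: stack.push[x: south]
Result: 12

Step: maze.move[dir: south]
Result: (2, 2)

Step: maze.sense[dir: south]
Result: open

Step: stack.push[x: south]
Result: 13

Step: maze.move[dir: south]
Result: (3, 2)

Step: maze.sense[dir: south]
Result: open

Step: stack.push[x: south]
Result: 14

Step: maze.move[dir: south]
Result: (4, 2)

Step: maze.sense[dir: south]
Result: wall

Step: maze.sense[dir: east]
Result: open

Step: stack.push[x: east]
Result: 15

Step: maze.move[dir: east]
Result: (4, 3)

Step: maze.sense[dir: north]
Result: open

Step: stack.push[x: north]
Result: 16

Step: maze.move[dir: north]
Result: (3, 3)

Step: maze.sense[dir: north]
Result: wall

Step: maze.sense[dir: east]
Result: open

Step: stack.push[x: east]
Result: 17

Step: maze.move[dir: east]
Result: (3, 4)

Step: maze.sense[dir: north]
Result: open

Step: stack.push[x: north]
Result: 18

Step: maze.move[dir: north]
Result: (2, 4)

Step: maze.sense[dir: north]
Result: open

Step: stack.push[x: north]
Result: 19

Step: maze.move[dir: north]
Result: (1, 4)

Step: maze.sense[dir: west]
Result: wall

Step: maze.sense[dir: north]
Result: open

Step: stack.push[x: north]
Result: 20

Step: maze.move[dir: north]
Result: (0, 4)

Step: maze.sense[dir: west]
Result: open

Step: stack.push[x: west]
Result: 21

Step: maze.move[dir: west]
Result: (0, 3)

Step: stack.pop[]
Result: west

Step: maze.move[dir: east]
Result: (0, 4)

Step: maze.sense[dir: east]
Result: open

Step: stack.push[x: east]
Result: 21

Step: maze.move[dir: east]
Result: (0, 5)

Step: maze.sense[dir: south]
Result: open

Step: stack.push[x: south]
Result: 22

Step: maze.move[dir: south]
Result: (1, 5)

Step: maze.sense[dir: south]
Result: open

Step: stack.push[x: south]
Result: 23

Step: maze.move[dir: south]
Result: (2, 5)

Step: maze.sense[dir: south]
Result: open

Step: stack.push[x: south]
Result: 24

Step: maze.move[dir: south]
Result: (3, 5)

Step: maze.sense[dir: south]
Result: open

Step: stack.push[x: south]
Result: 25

Step: maze.move[dir: south]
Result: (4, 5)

Step: maze.sense[dir: west]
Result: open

Step: stack.push[x: west]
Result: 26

Step: maze.move[dir: west]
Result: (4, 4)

Step: maze.sense[dir: south]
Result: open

Step: stack.push[x: south]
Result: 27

Step: maze.move[dir: south]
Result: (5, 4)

Step: maze.sense[dir: west]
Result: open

Step: stack.push[x: west]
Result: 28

Step: maze.move[dir: west]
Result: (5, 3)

Step: maze.sense[dir: south]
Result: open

Step: stack.push[x: south]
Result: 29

Step: maze.move[dir: south]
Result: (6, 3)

Step: maze.sense[dir: west]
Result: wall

Step: maze.sense[dir: south]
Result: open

Step: stack.push[x: south]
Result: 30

Step: maze.move[dir: south]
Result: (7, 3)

Step: maze.sense[dir: west]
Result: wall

Step: maze.sense[dir: east]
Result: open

Step: stack.push[x: east]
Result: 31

Step: maze.move[dir: east]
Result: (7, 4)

Step: maze.sense[dir: north]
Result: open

Step: stack.push[x: north]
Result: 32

Step: maze.move[dir: north]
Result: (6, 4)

Step: maze.sense[dir: east]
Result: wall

Step: stack.pop[]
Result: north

Step: maze.move[dir: south]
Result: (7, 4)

Step: maze.sense[dir: east]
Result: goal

Step: maze.move[dir: east]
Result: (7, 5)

Answer: (7, 5)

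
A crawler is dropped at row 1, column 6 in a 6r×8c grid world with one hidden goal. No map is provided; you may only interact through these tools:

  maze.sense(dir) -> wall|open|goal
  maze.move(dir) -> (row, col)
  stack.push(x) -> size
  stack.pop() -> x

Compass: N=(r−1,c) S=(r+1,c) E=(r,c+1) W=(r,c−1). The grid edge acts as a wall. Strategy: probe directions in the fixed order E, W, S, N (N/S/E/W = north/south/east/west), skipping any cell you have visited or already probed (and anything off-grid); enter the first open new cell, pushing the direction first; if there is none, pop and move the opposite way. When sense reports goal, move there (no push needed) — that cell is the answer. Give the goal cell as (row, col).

→ maze.sense(dir→east)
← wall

→ maze.sense(dir→west)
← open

→ stack.push(x→west)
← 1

→ maze.move(dir→west)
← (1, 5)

→ maze.sense(dir→west)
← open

→ stack.push(x→west)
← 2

→ maze.move(dir→west)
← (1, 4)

→ maze.sense(dir→west)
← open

→ stack.push(x→west)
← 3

→ maze.move(dir→west)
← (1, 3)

→ maze.sense(dir→west)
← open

→ stack.push(x→west)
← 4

→ maze.move(dir→west)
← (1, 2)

→ maze.sense(dir→west)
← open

→ stack.push(x→west)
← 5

→ maze.move(dir→west)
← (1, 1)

→ maze.sense(dir→west)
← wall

→ maze.sense(dir→south)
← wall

→ maze.sense(dir→north)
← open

→ stack.push(x→north)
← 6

→ maze.move(dir→north)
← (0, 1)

→ maze.sense(dir→east)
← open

→ stack.push(x→east)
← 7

→ maze.move(dir→east)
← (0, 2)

→ maze.sense(dir→east)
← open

→ stack.push(x→east)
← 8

→ maze.move(dir→east)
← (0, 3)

→ maze.sense(dir→east)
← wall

→ stack.pop()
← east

→ maze.move(dir→west)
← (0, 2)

→ stack.pop()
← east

→ maze.move(dir→west)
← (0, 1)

→ maze.sense(dir→west)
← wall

→ stack.pop()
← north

→ maze.move(dir→south)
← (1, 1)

→ stack.pop()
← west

→ maze.move(dir→east)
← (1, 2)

→ maze.sense(dir→south)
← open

→ stack.push(x→south)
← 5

→ maze.move(dir→south)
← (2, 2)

→ maze.sense(dir→east)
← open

→ stack.push(x→east)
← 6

→ maze.move(dir→east)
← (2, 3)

→ maze.sense(dir→east)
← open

→ stack.push(x→east)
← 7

→ maze.move(dir→east)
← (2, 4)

→ maze.sense(dir→east)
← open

→ stack.push(x→east)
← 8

→ maze.move(dir→east)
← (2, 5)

→ maze.sense(dir→east)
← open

→ stack.push(x→east)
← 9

→ maze.move(dir→east)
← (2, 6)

→ maze.sense(dir→east)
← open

→ stack.push(x→east)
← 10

→ maze.move(dir→east)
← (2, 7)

→ maze.sense(dir→south)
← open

→ stack.push(x→south)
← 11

→ maze.move(dir→south)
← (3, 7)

→ maze.sense(dir→west)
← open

→ stack.push(x→west)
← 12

→ maze.move(dir→west)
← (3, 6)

→ maze.sense(dir→west)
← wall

→ maze.sense(dir→south)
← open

→ stack.push(x→south)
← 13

→ maze.move(dir→south)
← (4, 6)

→ maze.sense(dir→east)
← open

→ stack.push(x→east)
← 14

→ maze.move(dir→east)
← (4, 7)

→ maze.sense(dir→south)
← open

→ stack.push(x→south)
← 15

→ maze.move(dir→south)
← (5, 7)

→ maze.sense(dir→west)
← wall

→ stack.pop()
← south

→ maze.move(dir→north)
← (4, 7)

→ stack.pop()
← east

→ maze.move(dir→west)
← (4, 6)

→ maze.sense(dir→west)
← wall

→ stack.pop()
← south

→ maze.move(dir→north)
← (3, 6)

→ stack.pop()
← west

→ maze.move(dir→east)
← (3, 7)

→ stack.pop()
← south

→ maze.move(dir→north)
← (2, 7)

→ stack.pop()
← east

→ maze.move(dir→west)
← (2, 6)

→ stack.pop()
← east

→ maze.move(dir→west)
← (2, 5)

→ stack.pop()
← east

→ maze.move(dir→west)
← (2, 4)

→ maze.sense(dir→south)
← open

→ stack.push(x→south)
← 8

→ maze.move(dir→south)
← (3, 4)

→ maze.sense(dir→west)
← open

→ stack.push(x→west)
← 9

→ maze.move(dir→west)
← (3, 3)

→ maze.sense(dir→west)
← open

→ stack.push(x→west)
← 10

→ maze.move(dir→west)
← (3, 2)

→ maze.sense(dir→west)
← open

→ stack.push(x→west)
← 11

→ maze.move(dir→west)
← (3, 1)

→ maze.sense(dir→west)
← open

→ stack.push(x→west)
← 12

→ maze.move(dir→west)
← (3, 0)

→ maze.sense(dir→south)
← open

→ stack.push(x→south)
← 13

→ maze.move(dir→south)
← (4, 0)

→ maze.sense(dir→east)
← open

→ stack.push(x→east)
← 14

→ maze.move(dir→east)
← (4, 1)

→ maze.sense(dir→east)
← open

→ stack.push(x→east)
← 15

→ maze.move(dir→east)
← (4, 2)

→ maze.sense(dir→east)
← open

→ stack.push(x→east)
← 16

→ maze.move(dir→east)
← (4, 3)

→ maze.sense(dir→east)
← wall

→ maze.sense(dir→south)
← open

→ stack.push(x→south)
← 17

→ maze.move(dir→south)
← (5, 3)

→ maze.sense(dir→east)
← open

→ stack.push(x→east)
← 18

→ maze.move(dir→east)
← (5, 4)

→ maze.sense(dir→east)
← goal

→ maze.move(dir→east)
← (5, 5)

Answer: (5, 5)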